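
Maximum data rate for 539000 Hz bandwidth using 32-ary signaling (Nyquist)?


Rate = 2 * B * log2(M) = 2 * 539000 * 5.0 = 5390000.0

5390000.0 bps


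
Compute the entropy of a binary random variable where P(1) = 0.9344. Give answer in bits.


H = -p*log2(p) - (1-p)*log2(1-p). -0.9344*log2(0.9344) = 0.091466; -0.0656*log2(0.0656) = 0.257819. H = 0.091466 + 0.257819 = 0.3493

0.3493 bits


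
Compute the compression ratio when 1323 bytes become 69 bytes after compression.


Ratio = original / compressed = 1323 / 69 = 19.1739

19.1739


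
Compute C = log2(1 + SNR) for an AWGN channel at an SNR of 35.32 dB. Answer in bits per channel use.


SNR_linear = 10^(35.32/10) = 3404.0819; C = log2(1 + SNR_linear) = log2(1 + 3404.0819) = 11.7335

11.7335 bits/channel use


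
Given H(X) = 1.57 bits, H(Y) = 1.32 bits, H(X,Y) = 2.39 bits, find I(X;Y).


I(X;Y) = H(X) + H(Y) - H(X,Y) = 1.57 + 1.32 - 2.39 = 0.5

0.5 bits


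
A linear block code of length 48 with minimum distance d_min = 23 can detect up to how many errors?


Detection capability = d_min - 1 = 23 - 1 = 22

22 errors


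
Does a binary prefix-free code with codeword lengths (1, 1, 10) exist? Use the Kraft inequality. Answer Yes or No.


Kraft sum = sum(2^(-l_i)) = 1.001, need <= 1. Result: violated (a binary prefix-free code with these lengths cannot exist)

No


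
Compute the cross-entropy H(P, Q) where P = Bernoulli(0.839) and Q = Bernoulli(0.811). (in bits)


H(P,Q) = -p*log2(q) - (1-p)*log2(1-q). -0.839*log2(0.811) = 0.253568; -0.161*log2(0.189) = 0.386970. H(P,Q) = 0.253568 + 0.386970 = 0.6405

0.6405 bits


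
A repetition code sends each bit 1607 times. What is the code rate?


Rate = k/n = 1/1607

1/1607


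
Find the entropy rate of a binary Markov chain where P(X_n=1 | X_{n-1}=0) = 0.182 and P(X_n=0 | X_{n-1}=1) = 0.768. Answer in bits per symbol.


Stationary distribution: pi_0 = p10/(p01+p10) = 0.8084, pi_1 = 0.1916. Entropy rate H' = pi_0*H(p01) + pi_1*H(p10) = 0.8084*0.6844 + 0.1916*0.7815 = 0.703

0.703 bits/symbol


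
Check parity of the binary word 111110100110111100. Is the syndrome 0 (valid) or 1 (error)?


Syndrome = XOR of all bits = 1 XOR 1 XOR 1 XOR 1 XOR 1 XOR 0 XOR 1 XOR 0 XOR 0 XOR 1 XOR 1 XOR 0 XOR 1 XOR 1 XOR 1 XOR 1 XOR 0 XOR 0 = 0

0


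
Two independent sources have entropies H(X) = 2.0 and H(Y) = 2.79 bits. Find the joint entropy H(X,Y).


For independent variables, H(X,Y) = H(X) + H(Y) = 2.0 + 2.79 = 4.79

4.79 bits


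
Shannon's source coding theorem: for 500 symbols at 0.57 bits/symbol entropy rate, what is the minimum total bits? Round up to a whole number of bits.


Minimum bits >= n * H = 500 * 0.57 = 285.0, rounded up to a whole number of bits = 285

285 bits


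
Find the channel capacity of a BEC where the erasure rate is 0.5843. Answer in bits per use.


C = 1 - epsilon = 1 - 0.5843 = 0.4157

0.4157 bits


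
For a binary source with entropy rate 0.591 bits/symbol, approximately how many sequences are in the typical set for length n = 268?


log2|A_typical| = nH = 268 * 0.591 = 158.388, so |A_typical| ~ 2^158.388 = 4.781e+47

4.781e+47


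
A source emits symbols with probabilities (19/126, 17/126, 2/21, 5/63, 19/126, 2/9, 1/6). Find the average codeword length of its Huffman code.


Huffman construction (repeatedly merge the two least-probable nodes; each merge adds 1 bit to every symbol beneath it): 5/63 + 2/21 = 11/63; 17/126 + 19/126 = 2/7; 19/126 + 1/6 = 20/63; 11/63 + 2/9 = 25/63; 2/7 + 20/63 = 38/63; 25/63 + 38/63 = 1. Resulting codeword lengths (in the order the probabilities were given): (3, 3, 3, 3, 3, 2, 3). L_avg = sum(p_i * l_i) = 19/126*3 + 17/126*3 + 2/21*3 + 5/63*3 + 19/126*3 + 2/9*2 + 1/6*3 = 25/9 = 2.7778

2.7778 bits


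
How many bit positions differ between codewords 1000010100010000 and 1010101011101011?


Count differing positions: . . ^ . ^ ^ ^ ^ ^ ^ ^ ^ ^ . ^ ^ = 12 differences

12


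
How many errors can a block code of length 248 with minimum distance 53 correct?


Correction capability = floor((d-1)/2) = floor((53-1)/2) = 26

26 errors


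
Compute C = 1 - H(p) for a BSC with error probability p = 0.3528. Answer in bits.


H(p) = -p*log2(p) - (1-p)*log2(1-p) = -0.3528*log2(0.3528) - 0.6472*log2(0.6472) = 0.530286 + 0.406258 = 0.9365. C = 1 - H(p) = 1 - 0.9365 = 0.0635

0.0635 bits


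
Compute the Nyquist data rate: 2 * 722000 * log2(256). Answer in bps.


Rate = 2 * B * log2(M) = 2 * 722000 * 8.0 = 11552000.0

11552000.0 bps


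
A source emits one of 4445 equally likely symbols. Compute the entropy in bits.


H = log2(n) = log2(4445) = 12.118

12.118 bits


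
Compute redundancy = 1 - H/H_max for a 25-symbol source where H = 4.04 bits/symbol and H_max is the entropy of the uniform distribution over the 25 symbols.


H_max = log2(K) = log2(25) = 4.6439 bits/symbol. Redundancy = 1 - H/H_max = 1 - 4.04/4.6439 = 1 - 0.87 = 0.13

0.13


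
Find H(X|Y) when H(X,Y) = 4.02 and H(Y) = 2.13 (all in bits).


H(X|Y) = H(X,Y) - H(Y) = 4.02 - 2.13 = 1.89

1.89 bits


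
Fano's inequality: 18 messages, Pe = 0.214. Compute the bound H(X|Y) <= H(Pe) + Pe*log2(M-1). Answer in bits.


H(Pe) = -Pe*log2(Pe) - (1-Pe)*log2(1-Pe) = -0.214*log2(0.214) - 0.786*log2(0.786) = 0.476004 + 0.273055 = 0.7491. Pe*log2(M-1) = 0.214*log2(17) = 0.874717. Bound = H(Pe) + Pe*log2(M-1) = 0.476004 + 0.273055 + 0.874717 = 1.6238

1.6238 bits


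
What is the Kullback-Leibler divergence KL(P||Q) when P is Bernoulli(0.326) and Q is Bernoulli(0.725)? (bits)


KL = p*log2(p/q) + (1-p)*log2((1-p)/(1-q)) = 0.326*log2(0.326/0.725) + 0.674*log2(0.674/0.275) = 0.4958

0.4958 bits


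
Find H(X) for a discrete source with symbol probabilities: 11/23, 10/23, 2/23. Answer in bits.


H = -sum(p_i * log2(p_i)). Terms: -(11/23)*log2(11/23) = 0.508932; -(10/23)*log2(10/23) = 0.522450; -(2/23)*log2(2/23) = 0.306397. H = 0.508932 + 0.522450 + 0.306397 = 1.3378

1.3378 bits


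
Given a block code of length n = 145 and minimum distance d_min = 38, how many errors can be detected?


Detection capability = d_min - 1 = 38 - 1 = 37

37 errors


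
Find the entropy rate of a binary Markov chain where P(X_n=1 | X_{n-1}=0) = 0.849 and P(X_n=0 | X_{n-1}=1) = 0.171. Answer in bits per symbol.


Stationary distribution: pi_0 = p10/(p01+p10) = 0.1676, pi_1 = 0.8324. Entropy rate H' = pi_0*H(p01) + pi_1*H(p10) = 0.1676*0.6123 + 0.8324*0.66 = 0.652

0.652 bits/symbol


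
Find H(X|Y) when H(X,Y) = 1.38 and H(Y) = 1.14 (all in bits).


H(X|Y) = H(X,Y) - H(Y) = 1.38 - 1.14 = 0.24

0.24 bits


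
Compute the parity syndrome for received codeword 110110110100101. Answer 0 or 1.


Syndrome = XOR of all bits = 1 XOR 1 XOR 0 XOR 1 XOR 1 XOR 0 XOR 1 XOR 1 XOR 0 XOR 1 XOR 0 XOR 0 XOR 1 XOR 0 XOR 1 = 1

1


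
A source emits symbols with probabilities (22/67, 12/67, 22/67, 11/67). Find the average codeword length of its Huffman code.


Huffman construction (repeatedly merge the two least-probable nodes; each merge adds 1 bit to every symbol beneath it): 11/67 + 12/67 = 23/67; 22/67 + 22/67 = 44/67; 23/67 + 44/67 = 1. Resulting codeword lengths (in the order the probabilities were given): (2, 2, 2, 2). L_avg = sum(p_i * l_i) = 22/67*2 + 12/67*2 + 22/67*2 + 11/67*2 = 2

2.0 bits


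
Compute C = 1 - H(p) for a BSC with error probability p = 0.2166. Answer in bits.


H(p) = -p*log2(p) - (1-p)*log2(1-p) = -0.2166*log2(0.2166) - 0.7834*log2(0.7834) = 0.478013 + 0.275897 = 0.7539. C = 1 - H(p) = 1 - 0.7539 = 0.2461

0.2461 bits


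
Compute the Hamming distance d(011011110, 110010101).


Count differing positions: ^ . ^ . . ^ . ^ ^ = 5 differences

5


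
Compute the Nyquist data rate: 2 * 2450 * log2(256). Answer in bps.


Rate = 2 * B * log2(M) = 2 * 2450 * 8.0 = 39200.0

39200.0 bps


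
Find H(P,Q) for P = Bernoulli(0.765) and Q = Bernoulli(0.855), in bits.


H(P,Q) = -p*log2(q) - (1-p)*log2(1-q). -0.765*log2(0.855) = 0.172893; -0.235*log2(0.145) = 0.654681. H(P,Q) = 0.172893 + 0.654681 = 0.8276

0.8276 bits


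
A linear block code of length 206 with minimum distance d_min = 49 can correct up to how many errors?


Correction capability = floor((d-1)/2) = floor((49-1)/2) = 24

24 errors


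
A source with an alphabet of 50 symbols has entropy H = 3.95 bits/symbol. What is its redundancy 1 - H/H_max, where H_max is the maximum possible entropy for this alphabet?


H_max = log2(K) = log2(50) = 5.6439 bits/symbol. Redundancy = 1 - H/H_max = 1 - 3.95/5.6439 = 1 - 0.6999 = 0.3001

0.3001


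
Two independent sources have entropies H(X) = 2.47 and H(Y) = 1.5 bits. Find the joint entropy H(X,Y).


For independent variables, H(X,Y) = H(X) + H(Y) = 2.47 + 1.5 = 3.97

3.97 bits


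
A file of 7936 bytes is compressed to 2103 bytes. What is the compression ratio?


Ratio = original / compressed = 7936 / 2103 = 3.7737

3.7737


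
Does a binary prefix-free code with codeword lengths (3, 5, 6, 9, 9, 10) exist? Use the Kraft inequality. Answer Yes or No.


Kraft sum = sum(2^(-l_i)) = 0.1768, need <= 1. Result: satisfied (a binary prefix-free code with these lengths exists)

Yes


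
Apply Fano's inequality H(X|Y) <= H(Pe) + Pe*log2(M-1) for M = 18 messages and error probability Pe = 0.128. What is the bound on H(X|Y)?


H(Pe) = -Pe*log2(Pe) - (1-Pe)*log2(1-Pe) = -0.128*log2(0.128) - 0.872*log2(0.872) = 0.379620 + 0.172307 = 0.5519. Pe*log2(M-1) = 0.128*log2(17) = 0.523195. Bound = H(Pe) + Pe*log2(M-1) = 0.379620 + 0.172307 + 0.523195 = 1.0751

1.0751 bits


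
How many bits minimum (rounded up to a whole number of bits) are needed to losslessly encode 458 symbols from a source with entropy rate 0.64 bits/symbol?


Minimum bits >= n * H = 458 * 0.64 = 293.12, rounded up to a whole number of bits = 294

294 bits


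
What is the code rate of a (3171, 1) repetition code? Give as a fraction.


Rate = k/n = 1/3171

1/3171


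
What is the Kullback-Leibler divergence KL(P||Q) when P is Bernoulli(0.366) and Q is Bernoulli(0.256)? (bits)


KL = p*log2(p/q) + (1-p)*log2((1-p)/(1-q)) = 0.366*log2(0.366/0.256) + 0.634*log2(0.634/0.744) = 0.0424

0.0424 bits


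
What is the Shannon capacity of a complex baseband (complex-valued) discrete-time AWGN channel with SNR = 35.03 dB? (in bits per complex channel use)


SNR_linear = 10^(35.03/10) = 3184.1975; C = log2(1 + SNR_linear) = log2(1 + 3184.1975) = 11.6372

11.6372 bits/channel use


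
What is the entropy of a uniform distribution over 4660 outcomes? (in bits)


H = log2(n) = log2(4660) = 12.1861

12.1861 bits


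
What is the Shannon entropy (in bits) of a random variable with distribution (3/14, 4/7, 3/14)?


H = -sum(p_i * log2(p_i)). Terms: -(3/14)*log2(3/14) = 0.476227; -(4/7)*log2(4/7) = 0.461346; -(3/14)*log2(3/14) = 0.476227. H = 0.476227 + 0.461346 + 0.476227 = 1.4138

1.4138 bits


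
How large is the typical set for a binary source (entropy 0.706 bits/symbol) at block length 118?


log2|A_typical| = nH = 118 * 0.706 = 83.308, so |A_typical| ~ 2^83.308 = 1.197e+25

1.197e+25


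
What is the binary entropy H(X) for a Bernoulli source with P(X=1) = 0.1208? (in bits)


H = -p*log2(p) - (1-p)*log2(1-p). -0.1208*log2(0.1208) = 0.368356; -0.8792*log2(0.8792) = 0.163300. H = 0.368356 + 0.163300 = 0.5317

0.5317 bits


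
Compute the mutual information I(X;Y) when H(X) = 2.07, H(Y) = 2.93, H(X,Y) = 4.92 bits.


I(X;Y) = H(X) + H(Y) - H(X,Y) = 2.07 + 2.93 - 4.92 = 0.08

0.08 bits


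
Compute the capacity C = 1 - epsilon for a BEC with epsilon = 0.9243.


C = 1 - epsilon = 1 - 0.9243 = 0.0757

0.0757 bits


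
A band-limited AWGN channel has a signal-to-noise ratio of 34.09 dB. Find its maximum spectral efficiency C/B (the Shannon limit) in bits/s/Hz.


SNR_linear = 10^(34.09/10) = 2564.484; C/B = log2(1 + SNR_linear) = log2(1 + 2564.484) = 11.325

11.325 bits/s/Hz


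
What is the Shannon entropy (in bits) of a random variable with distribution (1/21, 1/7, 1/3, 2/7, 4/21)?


H = -sum(p_i * log2(p_i)). Terms: -(1/21)*log2(1/21) = 0.209158; -(1/7)*log2(1/7) = 0.401051; -(1/3)*log2(1/3) = 0.528321; -(2/7)*log2(2/7) = 0.516387; -(4/21)*log2(4/21) = 0.455680. H = 0.209158 + 0.401051 + 0.528321 + 0.516387 + 0.455680 = 2.1106

2.1106 bits


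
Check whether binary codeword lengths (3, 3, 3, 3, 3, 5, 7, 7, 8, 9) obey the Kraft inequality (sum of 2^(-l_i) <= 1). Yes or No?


Kraft sum = sum(2^(-l_i)) = 0.6777, need <= 1. Result: satisfied (a binary prefix-free code with these lengths exists)

Yes


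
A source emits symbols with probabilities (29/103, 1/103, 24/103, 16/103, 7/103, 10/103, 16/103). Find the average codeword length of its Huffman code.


Huffman construction (repeatedly merge the two least-probable nodes; each merge adds 1 bit to every symbol beneath it): 1/103 + 7/103 = 8/103; 8/103 + 10/103 = 18/103; 16/103 + 16/103 = 32/103; 18/103 + 24/103 = 42/103; 29/103 + 32/103 = 61/103; 42/103 + 61/103 = 1. Resulting codeword lengths (in the order the probabilities were given): (2, 4, 2, 3, 4, 3, 3). L_avg = sum(p_i * l_i) = 29/103*2 + 1/103*4 + 24/103*2 + 16/103*3 + 7/103*4 + 10/103*3 + 16/103*3 = 264/103 = 2.5631

2.5631 bits


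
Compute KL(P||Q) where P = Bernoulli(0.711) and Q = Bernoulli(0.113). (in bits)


KL = p*log2(p/q) + (1-p)*log2((1-p)/(1-q)) = 0.711*log2(0.711/0.113) + 0.289*log2(0.289/0.887) = 1.4191

1.4191 bits


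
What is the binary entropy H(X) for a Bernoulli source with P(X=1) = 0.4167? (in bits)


H = -p*log2(p) - (1-p)*log2(1-p). -0.4167*log2(0.4167) = 0.526258; -0.5833*log2(0.5833) = 0.453627. H = 0.526258 + 0.453627 = 0.9799

0.9799 bits


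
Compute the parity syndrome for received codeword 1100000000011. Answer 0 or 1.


Syndrome = XOR of all bits = 1 XOR 1 XOR 0 XOR 0 XOR 0 XOR 0 XOR 0 XOR 0 XOR 0 XOR 0 XOR 0 XOR 1 XOR 1 = 0

0


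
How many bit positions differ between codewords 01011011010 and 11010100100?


Count differing positions: ^ . . . ^ ^ ^ ^ ^ ^ . = 7 differences

7


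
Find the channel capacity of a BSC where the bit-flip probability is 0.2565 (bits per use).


H(p) = -p*log2(p) - (1-p)*log2(1-p) = -0.2565*log2(0.2565) - 0.7435*log2(0.7435) = 0.503502 + 0.317917 = 0.8214. C = 1 - H(p) = 1 - 0.8214 = 0.1786

0.1786 bits


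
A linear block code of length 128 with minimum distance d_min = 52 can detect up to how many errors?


Detection capability = d_min - 1 = 52 - 1 = 51

51 errors


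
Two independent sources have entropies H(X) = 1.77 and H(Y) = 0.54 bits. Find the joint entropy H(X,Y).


For independent variables, H(X,Y) = H(X) + H(Y) = 1.77 + 0.54 = 2.31

2.31 bits


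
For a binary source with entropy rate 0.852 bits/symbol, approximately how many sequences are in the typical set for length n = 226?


log2|A_typical| = nH = 226 * 0.852 = 192.552, so |A_typical| ~ 2^192.552 = 9.203e+57

9.203e+57


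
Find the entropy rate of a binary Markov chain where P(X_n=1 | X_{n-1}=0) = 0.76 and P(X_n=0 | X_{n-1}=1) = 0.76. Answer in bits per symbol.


Stationary distribution: pi_0 = p10/(p01+p10) = 0.5, pi_1 = 0.5. Entropy rate H' = pi_0*H(p01) + pi_1*H(p10) = 0.5*0.795 + 0.5*0.795 = 0.795

0.795 bits/symbol


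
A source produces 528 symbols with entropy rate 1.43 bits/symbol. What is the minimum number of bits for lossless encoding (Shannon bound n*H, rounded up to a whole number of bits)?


Minimum bits >= n * H = 528 * 1.43 = 755.04, rounded up to a whole number of bits = 756

756 bits


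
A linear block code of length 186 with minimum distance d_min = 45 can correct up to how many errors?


Correction capability = floor((d-1)/2) = floor((45-1)/2) = 22

22 errors


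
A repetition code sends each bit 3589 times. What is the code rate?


Rate = k/n = 1/3589

1/3589


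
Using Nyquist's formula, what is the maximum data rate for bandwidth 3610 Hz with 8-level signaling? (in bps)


Rate = 2 * B * log2(M) = 2 * 3610 * 3.0 = 21660.0

21660.0 bps


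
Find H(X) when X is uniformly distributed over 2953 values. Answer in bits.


H = log2(n) = log2(2953) = 11.528

11.528 bits


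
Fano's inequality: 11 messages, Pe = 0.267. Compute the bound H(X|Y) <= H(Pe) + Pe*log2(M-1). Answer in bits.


H(Pe) = -Pe*log2(Pe) - (1-Pe)*log2(1-Pe) = -0.267*log2(0.267) - 0.733*log2(0.733) = 0.508659 + 0.328468 = 0.8371. Pe*log2(M-1) = 0.267*log2(10) = 0.886955. Bound = H(Pe) + Pe*log2(M-1) = 0.508659 + 0.328468 + 0.886955 = 1.7241

1.7241 bits


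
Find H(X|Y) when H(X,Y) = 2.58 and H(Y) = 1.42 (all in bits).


H(X|Y) = H(X,Y) - H(Y) = 2.58 - 1.42 = 1.16

1.16 bits


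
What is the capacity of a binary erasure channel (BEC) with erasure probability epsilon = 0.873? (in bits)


C = 1 - epsilon = 1 - 0.873 = 0.127

0.127 bits


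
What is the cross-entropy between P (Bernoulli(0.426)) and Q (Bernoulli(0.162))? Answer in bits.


H(P,Q) = -p*log2(q) - (1-p)*log2(1-q). -0.426*log2(0.162) = 1.118648; -0.574*log2(0.838) = 0.146357. H(P,Q) = 1.118648 + 0.146357 = 1.265

1.265 bits


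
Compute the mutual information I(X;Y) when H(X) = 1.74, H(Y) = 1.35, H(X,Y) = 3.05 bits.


I(X;Y) = H(X) + H(Y) - H(X,Y) = 1.74 + 1.35 - 3.05 = 0.04

0.04 bits


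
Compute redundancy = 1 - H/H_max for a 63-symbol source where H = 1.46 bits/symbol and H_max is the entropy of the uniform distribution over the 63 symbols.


H_max = log2(K) = log2(63) = 5.9773 bits/symbol. Redundancy = 1 - H/H_max = 1 - 1.46/5.9773 = 1 - 0.2443 = 0.7557

0.7557


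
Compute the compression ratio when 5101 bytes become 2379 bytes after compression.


Ratio = original / compressed = 5101 / 2379 = 2.1442

2.1442


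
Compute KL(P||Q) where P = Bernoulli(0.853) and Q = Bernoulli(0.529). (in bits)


KL = p*log2(p/q) + (1-p)*log2((1-p)/(1-q)) = 0.853*log2(0.853/0.529) + 0.147*log2(0.147/0.471) = 0.341

0.341 bits


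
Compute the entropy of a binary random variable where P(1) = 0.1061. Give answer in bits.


H = -p*log2(p) - (1-p)*log2(1-p). -0.1061*log2(0.1061) = 0.343393; -0.8939*log2(0.8939) = 0.144646. H = 0.343393 + 0.144646 = 0.488

0.488 bits


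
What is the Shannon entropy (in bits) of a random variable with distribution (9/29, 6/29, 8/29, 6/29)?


H = -sum(p_i * log2(p_i)). Terms: -(9/29)*log2(9/29) = 0.523879; -(6/29)*log2(6/29) = 0.470280; -(8/29)*log2(8/29) = 0.512546; -(6/29)*log2(6/29) = 0.470280. H = 0.523879 + 0.470280 + 0.512546 + 0.470280 = 1.977

1.977 bits


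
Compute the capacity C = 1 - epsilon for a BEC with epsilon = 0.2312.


C = 1 - epsilon = 1 - 0.2312 = 0.7688

0.7688 bits


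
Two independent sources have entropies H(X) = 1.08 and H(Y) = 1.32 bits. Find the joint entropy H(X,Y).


For independent variables, H(X,Y) = H(X) + H(Y) = 1.08 + 1.32 = 2.4

2.4 bits


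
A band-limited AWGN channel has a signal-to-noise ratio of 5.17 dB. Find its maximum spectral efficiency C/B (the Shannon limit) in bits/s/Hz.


SNR_linear = 10^(5.17/10) = 3.2885; C/B = log2(1 + SNR_linear) = log2(1 + 3.2885) = 2.1005

2.1005 bits/s/Hz


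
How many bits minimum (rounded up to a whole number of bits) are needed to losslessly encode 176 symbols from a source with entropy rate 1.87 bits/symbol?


Minimum bits >= n * H = 176 * 1.87 = 329.12, rounded up to a whole number of bits = 330

330 bits


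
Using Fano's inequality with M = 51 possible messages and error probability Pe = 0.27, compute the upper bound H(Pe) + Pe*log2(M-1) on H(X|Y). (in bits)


H(Pe) = -Pe*log2(Pe) - (1-Pe)*log2(1-Pe) = -0.27*log2(0.27) - 0.73*log2(0.73) = 0.510022 + 0.331443 = 0.8415. Pe*log2(M-1) = 0.27*log2(50) = 1.523841. Bound = H(Pe) + Pe*log2(M-1) = 0.510022 + 0.331443 + 1.523841 = 2.3653

2.3653 bits


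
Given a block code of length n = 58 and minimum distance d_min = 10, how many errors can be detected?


Detection capability = d_min - 1 = 10 - 1 = 9

9 errors


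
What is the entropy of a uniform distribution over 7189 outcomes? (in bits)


H = log2(n) = log2(7189) = 12.8116

12.8116 bits


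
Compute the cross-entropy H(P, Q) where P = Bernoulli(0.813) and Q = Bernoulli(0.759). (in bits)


H(P,Q) = -p*log2(q) - (1-p)*log2(1-q). -0.813*log2(0.759) = 0.323434; -0.187*log2(0.241) = 0.383891. H(P,Q) = 0.323434 + 0.383891 = 0.7073

0.7073 bits


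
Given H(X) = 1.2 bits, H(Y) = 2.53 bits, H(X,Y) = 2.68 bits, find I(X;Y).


I(X;Y) = H(X) + H(Y) - H(X,Y) = 1.2 + 2.53 - 2.68 = 1.05

1.05 bits


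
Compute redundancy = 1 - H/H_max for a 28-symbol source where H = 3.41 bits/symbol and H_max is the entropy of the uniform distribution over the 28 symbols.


H_max = log2(K) = log2(28) = 4.8074 bits/symbol. Redundancy = 1 - H/H_max = 1 - 3.41/4.8074 = 1 - 0.7093 = 0.2907

0.2907


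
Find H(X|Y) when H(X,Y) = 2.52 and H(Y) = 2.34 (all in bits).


H(X|Y) = H(X,Y) - H(Y) = 2.52 - 2.34 = 0.18

0.18 bits


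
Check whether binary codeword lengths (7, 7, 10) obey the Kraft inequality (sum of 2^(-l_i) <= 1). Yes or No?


Kraft sum = sum(2^(-l_i)) = 0.0166, need <= 1. Result: satisfied (a binary prefix-free code with these lengths exists)

Yes


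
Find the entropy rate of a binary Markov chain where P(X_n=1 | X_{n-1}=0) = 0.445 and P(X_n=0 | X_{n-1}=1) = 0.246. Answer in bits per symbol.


Stationary distribution: pi_0 = p10/(p01+p10) = 0.356, pi_1 = 0.644. Entropy rate H' = pi_0*H(p01) + pi_1*H(p10) = 0.356*0.9913 + 0.644*0.8049 = 0.8712

0.8712 bits/symbol


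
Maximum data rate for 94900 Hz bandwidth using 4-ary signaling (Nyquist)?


Rate = 2 * B * log2(M) = 2 * 94900 * 2.0 = 379600.0

379600.0 bps


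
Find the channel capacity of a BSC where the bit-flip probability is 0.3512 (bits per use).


H(p) = -p*log2(p) - (1-p)*log2(1-p) = -0.3512*log2(0.3512) - 0.6488*log2(0.6488) = 0.530184 + 0.404951 = 0.9351. C = 1 - H(p) = 1 - 0.9351 = 0.0649

0.0649 bits


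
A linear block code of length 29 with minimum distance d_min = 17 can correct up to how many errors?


Correction capability = floor((d-1)/2) = floor((17-1)/2) = 8

8 errors


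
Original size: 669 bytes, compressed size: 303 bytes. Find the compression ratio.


Ratio = original / compressed = 669 / 303 = 2.2079

2.2079


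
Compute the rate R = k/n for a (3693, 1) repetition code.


Rate = k/n = 1/3693

1/3693


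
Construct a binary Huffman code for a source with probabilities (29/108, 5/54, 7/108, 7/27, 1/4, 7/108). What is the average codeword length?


Huffman construction (repeatedly merge the two least-probable nodes; each merge adds 1 bit to every symbol beneath it): 7/108 + 7/108 = 7/54; 5/54 + 7/54 = 2/9; 2/9 + 1/4 = 17/36; 7/27 + 29/108 = 19/36; 17/36 + 19/36 = 1. Resulting codeword lengths (in the order the probabilities were given): (2, 3, 4, 2, 2, 4). L_avg = sum(p_i * l_i) = 29/108*2 + 5/54*3 + 7/108*4 + 7/27*2 + 1/4*2 + 7/108*4 = 127/54 = 2.3519

2.3519 bits


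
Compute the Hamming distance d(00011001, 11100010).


Count differing positions: ^ ^ ^ ^ ^ . ^ ^ = 7 differences

7


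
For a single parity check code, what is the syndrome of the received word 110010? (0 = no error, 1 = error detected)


Syndrome = XOR of all bits = 1 XOR 1 XOR 0 XOR 0 XOR 1 XOR 0 = 1

1


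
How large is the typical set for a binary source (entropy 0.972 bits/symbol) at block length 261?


log2|A_typical| = nH = 261 * 0.972 = 253.692, so |A_typical| ~ 2^253.692 = 2.338e+76

2.338e+76


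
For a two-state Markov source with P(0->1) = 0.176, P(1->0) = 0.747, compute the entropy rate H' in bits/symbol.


Stationary distribution: pi_0 = p10/(p01+p10) = 0.8093, pi_1 = 0.1907. Entropy rate H' = pi_0*H(p01) + pi_1*H(p10) = 0.8093*0.6712 + 0.1907*0.816 = 0.6988

0.6988 bits/symbol


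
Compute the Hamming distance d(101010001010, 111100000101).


Count differing positions: . ^ . ^ ^ . . . ^ ^ ^ ^ = 7 differences

7


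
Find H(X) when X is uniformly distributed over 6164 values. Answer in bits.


H = log2(n) = log2(6164) = 12.5897

12.5897 bits


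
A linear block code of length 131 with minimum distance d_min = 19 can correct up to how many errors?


Correction capability = floor((d-1)/2) = floor((19-1)/2) = 9

9 errors


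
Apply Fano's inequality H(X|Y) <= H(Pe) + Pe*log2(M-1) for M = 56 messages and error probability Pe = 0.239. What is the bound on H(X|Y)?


H(Pe) = -Pe*log2(Pe) - (1-Pe)*log2(1-Pe) = -0.239*log2(0.239) - 0.761*log2(0.761) = 0.493515 + 0.299858 = 0.7934. Pe*log2(M-1) = 0.239*log2(55) = 1.381745. Bound = H(Pe) + Pe*log2(M-1) = 0.493515 + 0.299858 + 1.381745 = 2.1751

2.1751 bits


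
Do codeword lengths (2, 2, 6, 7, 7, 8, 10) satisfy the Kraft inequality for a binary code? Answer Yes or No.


Kraft sum = sum(2^(-l_i)) = 0.5361, need <= 1. Result: satisfied (a binary prefix-free code with these lengths exists)

Yes


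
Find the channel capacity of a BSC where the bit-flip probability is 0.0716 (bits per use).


H(p) = -p*log2(p) - (1-p)*log2(1-p) = -0.0716*log2(0.0716) - 0.9284*log2(0.9284) = 0.272359 + 0.099507 = 0.3719. C = 1 - H(p) = 1 - 0.3719 = 0.6281

0.6281 bits


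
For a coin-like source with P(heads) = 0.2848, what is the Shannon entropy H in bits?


H = -p*log2(p) - (1-p)*log2(1-p). -0.2848*log2(0.2848) = 0.516052; -0.7152*log2(0.7152) = 0.345857. H = 0.516052 + 0.345857 = 0.8619

0.8619 bits


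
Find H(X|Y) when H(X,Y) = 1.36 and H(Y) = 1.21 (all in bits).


H(X|Y) = H(X,Y) - H(Y) = 1.36 - 1.21 = 0.15

0.15 bits


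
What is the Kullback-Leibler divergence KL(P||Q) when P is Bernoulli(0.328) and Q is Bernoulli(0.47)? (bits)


KL = p*log2(p/q) + (1-p)*log2((1-p)/(1-q)) = 0.328*log2(0.328/0.47) + 0.672*log2(0.672/0.53) = 0.0599

0.0599 bits


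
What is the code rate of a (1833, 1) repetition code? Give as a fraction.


Rate = k/n = 1/1833

1/1833


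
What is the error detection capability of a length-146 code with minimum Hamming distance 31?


Detection capability = d_min - 1 = 31 - 1 = 30

30 errors


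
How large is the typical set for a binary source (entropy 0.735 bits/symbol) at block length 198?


log2|A_typical| = nH = 198 * 0.735 = 145.53, so |A_typical| ~ 2^145.53 = 6.440e+43

6.440e+43


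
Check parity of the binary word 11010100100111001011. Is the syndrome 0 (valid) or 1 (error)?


Syndrome = XOR of all bits = 1 XOR 1 XOR 0 XOR 1 XOR 0 XOR 1 XOR 0 XOR 0 XOR 1 XOR 0 XOR 0 XOR 1 XOR 1 XOR 1 XOR 0 XOR 0 XOR 1 XOR 0 XOR 1 XOR 1 = 1

1


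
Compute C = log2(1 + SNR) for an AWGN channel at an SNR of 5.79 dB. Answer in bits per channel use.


SNR_linear = 10^(5.79/10) = 3.7931; C = log2(1 + SNR_linear) = log2(1 + 3.7931) = 2.261

2.261 bits/channel use


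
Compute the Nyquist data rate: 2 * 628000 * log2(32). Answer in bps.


Rate = 2 * B * log2(M) = 2 * 628000 * 5.0 = 6280000.0

6280000.0 bps


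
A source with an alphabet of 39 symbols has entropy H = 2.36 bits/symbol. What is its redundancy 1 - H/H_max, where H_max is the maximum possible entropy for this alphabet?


H_max = log2(K) = log2(39) = 5.2854 bits/symbol. Redundancy = 1 - H/H_max = 1 - 2.36/5.2854 = 1 - 0.4465 = 0.5535

0.5535


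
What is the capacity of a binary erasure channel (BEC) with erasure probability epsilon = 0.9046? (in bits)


C = 1 - epsilon = 1 - 0.9046 = 0.0954

0.0954 bits


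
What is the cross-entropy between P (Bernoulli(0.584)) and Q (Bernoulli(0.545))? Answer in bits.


H(P,Q) = -p*log2(q) - (1-p)*log2(1-q). -0.584*log2(0.545) = 0.511392; -0.416*log2(0.455) = 0.472602. H(P,Q) = 0.511392 + 0.472602 = 0.984

0.984 bits


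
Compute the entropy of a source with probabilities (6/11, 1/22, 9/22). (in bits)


H = -sum(p_i * log2(p_i)). Terms: -(6/11)*log2(6/11) = 0.476983; -(1/22)*log2(1/22) = 0.202701; -(9/22)*log2(9/22) = 0.527525. H = 0.476983 + 0.202701 + 0.527525 = 1.2072

1.2072 bits


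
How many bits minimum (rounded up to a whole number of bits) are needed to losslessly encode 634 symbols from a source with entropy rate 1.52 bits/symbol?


Minimum bits >= n * H = 634 * 1.52 = 963.68, rounded up to a whole number of bits = 964

964 bits


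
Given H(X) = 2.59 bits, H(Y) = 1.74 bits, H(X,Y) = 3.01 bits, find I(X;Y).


I(X;Y) = H(X) + H(Y) - H(X,Y) = 2.59 + 1.74 - 3.01 = 1.32

1.32 bits


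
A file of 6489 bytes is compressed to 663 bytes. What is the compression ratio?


Ratio = original / compressed = 6489 / 663 = 9.7873

9.7873


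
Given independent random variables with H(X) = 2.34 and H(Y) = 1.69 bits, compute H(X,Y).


For independent variables, H(X,Y) = H(X) + H(Y) = 2.34 + 1.69 = 4.03

4.03 bits


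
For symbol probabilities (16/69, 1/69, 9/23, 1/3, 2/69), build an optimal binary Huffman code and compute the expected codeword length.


Huffman construction (repeatedly merge the two least-probable nodes; each merge adds 1 bit to every symbol beneath it): 1/69 + 2/69 = 1/23; 1/23 + 16/69 = 19/69; 19/69 + 1/3 = 14/23; 9/23 + 14/23 = 1. Resulting codeword lengths (in the order the probabilities were given): (3, 4, 1, 2, 4). L_avg = sum(p_i * l_i) = 16/69*3 + 1/69*4 + 9/23*1 + 1/3*2 + 2/69*4 = 133/69 = 1.9275

1.9275 bits


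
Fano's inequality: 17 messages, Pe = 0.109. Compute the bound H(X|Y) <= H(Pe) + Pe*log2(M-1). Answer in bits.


H(Pe) = -Pe*log2(Pe) - (1-Pe)*log2(1-Pe) = -0.109*log2(0.109) - 0.891*log2(0.891) = 0.348538 + 0.148354 = 0.4969. Pe*log2(M-1) = 0.109*log2(16) = 0.436000. Bound = H(Pe) + Pe*log2(M-1) = 0.348538 + 0.148354 + 0.436000 = 0.9329

0.9329 bits


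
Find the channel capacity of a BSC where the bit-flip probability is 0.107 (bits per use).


H(p) = -p*log2(p) - (1-p)*log2(1-p) = -0.107*log2(0.107) - 0.893*log2(0.893) = 0.345002 + 0.145798 = 0.4908. C = 1 - H(p) = 1 - 0.4908 = 0.5092

0.5092 bits


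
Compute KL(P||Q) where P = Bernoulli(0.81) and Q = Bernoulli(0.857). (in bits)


KL = p*log2(p/q) + (1-p)*log2((1-p)/(1-q)) = 0.81*log2(0.81/0.857) + 0.19*log2(0.19/0.143) = 0.012

0.012 bits


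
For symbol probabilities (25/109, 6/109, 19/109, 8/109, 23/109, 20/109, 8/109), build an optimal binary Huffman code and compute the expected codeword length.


Huffman construction (repeatedly merge the two least-probable nodes; each merge adds 1 bit to every symbol beneath it): 6/109 + 8/109 = 14/109; 8/109 + 14/109 = 22/109; 19/109 + 20/109 = 39/109; 22/109 + 23/109 = 45/109; 25/109 + 39/109 = 64/109; 45/109 + 64/109 = 1. Resulting codeword lengths (in the order the probabilities were given): (2, 4, 3, 4, 2, 3, 3). L_avg = sum(p_i * l_i) = 25/109*2 + 6/109*4 + 19/109*3 + 8/109*4 + 23/109*2 + 20/109*3 + 8/109*3 = 293/109 = 2.6881

2.6881 bits


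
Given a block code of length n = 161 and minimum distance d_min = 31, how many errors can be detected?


Detection capability = d_min - 1 = 31 - 1 = 30

30 errors


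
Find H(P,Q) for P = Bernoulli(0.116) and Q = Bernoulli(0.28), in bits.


H(P,Q) = -p*log2(q) - (1-p)*log2(1-q). -0.116*log2(0.28) = 0.213034; -0.884*log2(0.72) = 0.418955. H(P,Q) = 0.213034 + 0.418955 = 0.632

0.632 bits


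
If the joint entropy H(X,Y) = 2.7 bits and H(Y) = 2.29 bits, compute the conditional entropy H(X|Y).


H(X|Y) = H(X,Y) - H(Y) = 2.7 - 2.29 = 0.41

0.41 bits


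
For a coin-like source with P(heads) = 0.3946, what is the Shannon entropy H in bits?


H = -p*log2(p) - (1-p)*log2(1-p). -0.3946*log2(0.3946) = 0.529371; -0.6054*log2(0.6054) = 0.438333. H = 0.529371 + 0.438333 = 0.9677

0.9677 bits


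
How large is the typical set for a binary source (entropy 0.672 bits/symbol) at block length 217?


log2|A_typical| = nH = 217 * 0.672 = 145.824, so |A_typical| ~ 2^145.824 = 7.896e+43

7.896e+43


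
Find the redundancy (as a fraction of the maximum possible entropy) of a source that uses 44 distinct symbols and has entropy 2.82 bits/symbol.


H_max = log2(K) = log2(44) = 5.4594 bits/symbol. Redundancy = 1 - H/H_max = 1 - 2.82/5.4594 = 1 - 0.5165 = 0.4835

0.4835


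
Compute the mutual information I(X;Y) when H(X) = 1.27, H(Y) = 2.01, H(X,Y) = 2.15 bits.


I(X;Y) = H(X) + H(Y) - H(X,Y) = 1.27 + 2.01 - 2.15 = 1.13

1.13 bits


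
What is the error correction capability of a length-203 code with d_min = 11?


Correction capability = floor((d-1)/2) = floor((11-1)/2) = 5

5 errors


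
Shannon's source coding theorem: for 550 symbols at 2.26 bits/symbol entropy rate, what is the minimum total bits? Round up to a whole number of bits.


Minimum bits >= n * H = 550 * 2.26 = 1243.0, rounded up to a whole number of bits = 1243

1243 bits


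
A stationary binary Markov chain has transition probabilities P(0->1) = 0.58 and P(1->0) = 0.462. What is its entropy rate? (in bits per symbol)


Stationary distribution: pi_0 = p10/(p01+p10) = 0.4434, pi_1 = 0.5566. Entropy rate H' = pi_0*H(p01) + pi_1*H(p10) = 0.4434*0.9815 + 0.5566*0.9958 = 0.9895

0.9895 bits/symbol


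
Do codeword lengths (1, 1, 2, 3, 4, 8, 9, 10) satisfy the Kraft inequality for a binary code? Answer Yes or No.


Kraft sum = sum(2^(-l_i)) = 1.4443, need <= 1. Result: violated (a binary prefix-free code with these lengths cannot exist)

No


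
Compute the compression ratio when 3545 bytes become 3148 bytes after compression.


Ratio = original / compressed = 3545 / 3148 = 1.1261

1.1261


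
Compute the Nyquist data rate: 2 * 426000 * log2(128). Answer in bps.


Rate = 2 * B * log2(M) = 2 * 426000 * 7.0 = 5964000.0

5964000.0 bps


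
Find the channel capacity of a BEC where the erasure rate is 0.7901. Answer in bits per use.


C = 1 - epsilon = 1 - 0.7901 = 0.2099

0.2099 bits


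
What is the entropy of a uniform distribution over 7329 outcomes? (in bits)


H = log2(n) = log2(7329) = 12.8394

12.8394 bits


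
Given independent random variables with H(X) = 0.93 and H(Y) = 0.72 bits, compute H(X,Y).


For independent variables, H(X,Y) = H(X) + H(Y) = 0.93 + 0.72 = 1.65

1.65 bits


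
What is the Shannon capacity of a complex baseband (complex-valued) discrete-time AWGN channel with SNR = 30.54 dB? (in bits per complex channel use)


SNR_linear = 10^(30.54/10) = 1132.4004; C = log2(1 + SNR_linear) = log2(1 + 1132.4004) = 10.1464

10.1464 bits/channel use


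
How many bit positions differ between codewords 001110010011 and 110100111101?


Count differing positions: ^ ^ ^ . ^ . ^ . ^ ^ ^ . = 8 differences

8


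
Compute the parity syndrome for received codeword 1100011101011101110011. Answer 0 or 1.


Syndrome = XOR of all bits = 1 XOR 1 XOR 0 XOR 0 XOR 0 XOR 1 XOR 1 XOR 1 XOR 0 XOR 1 XOR 0 XOR 1 XOR 1 XOR 1 XOR 0 XOR 1 XOR 1 XOR 1 XOR 0 XOR 0 XOR 1 XOR 1 = 0

0


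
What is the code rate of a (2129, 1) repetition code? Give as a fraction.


Rate = k/n = 1/2129

1/2129


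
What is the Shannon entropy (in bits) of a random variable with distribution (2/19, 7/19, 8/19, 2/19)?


H = -sum(p_i * log2(p_i)). Terms: -(2/19)*log2(2/19) = 0.341887; -(7/19)*log2(7/19) = 0.530737; -(8/19)*log2(8/19) = 0.525443; -(2/19)*log2(2/19) = 0.341887. H = 0.341887 + 0.530737 + 0.525443 + 0.341887 = 1.74

1.74 bits


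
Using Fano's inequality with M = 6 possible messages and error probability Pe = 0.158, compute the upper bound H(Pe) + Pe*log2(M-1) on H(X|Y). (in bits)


H(Pe) = -Pe*log2(Pe) - (1-Pe)*log2(1-Pe) = -0.158*log2(0.158) - 0.842*log2(0.842) = 0.420597 + 0.208907 = 0.6295. Pe*log2(M-1) = 0.158*log2(5) = 0.366865. Bound = H(Pe) + Pe*log2(M-1) = 0.420597 + 0.208907 + 0.366865 = 0.9964

0.9964 bits


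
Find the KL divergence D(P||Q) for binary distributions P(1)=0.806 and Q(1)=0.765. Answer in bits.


KL = p*log2(p/q) + (1-p)*log2((1-p)/(1-q)) = 0.806*log2(0.806/0.765) + 0.194*log2(0.194/0.235) = 0.007

0.007 bits


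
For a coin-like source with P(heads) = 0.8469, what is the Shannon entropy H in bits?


H = -p*log2(p) - (1-p)*log2(1-p). -0.8469*log2(0.8469) = 0.203033; -0.1531*log2(0.1531) = 0.414511. H = 0.203033 + 0.414511 = 0.6175

0.6175 bits


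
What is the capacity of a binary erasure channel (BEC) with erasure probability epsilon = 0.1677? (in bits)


C = 1 - epsilon = 1 - 0.1677 = 0.8323

0.8323 bits


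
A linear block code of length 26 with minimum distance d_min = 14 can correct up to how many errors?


Correction capability = floor((d-1)/2) = floor((14-1)/2) = 6

6 errors


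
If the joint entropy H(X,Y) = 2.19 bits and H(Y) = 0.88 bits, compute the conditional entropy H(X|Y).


H(X|Y) = H(X,Y) - H(Y) = 2.19 - 0.88 = 1.31

1.31 bits


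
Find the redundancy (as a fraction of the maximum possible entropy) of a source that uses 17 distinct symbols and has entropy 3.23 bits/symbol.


H_max = log2(K) = log2(17) = 4.0875 bits/symbol. Redundancy = 1 - H/H_max = 1 - 3.23/4.0875 = 1 - 0.7902 = 0.2098

0.2098


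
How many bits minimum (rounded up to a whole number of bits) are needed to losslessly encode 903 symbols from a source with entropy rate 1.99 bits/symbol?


Minimum bits >= n * H = 903 * 1.99 = 1796.97, rounded up to a whole number of bits = 1797

1797 bits


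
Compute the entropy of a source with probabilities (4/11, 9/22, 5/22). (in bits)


H = -sum(p_i * log2(p_i)). Terms: -(4/11)*log2(4/11) = 0.530702; -(9/22)*log2(9/22) = 0.527525; -(5/22)*log2(5/22) = 0.485796. H = 0.530702 + 0.527525 + 0.485796 = 1.544

1.544 bits


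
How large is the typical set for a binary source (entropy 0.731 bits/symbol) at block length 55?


log2|A_typical| = nH = 55 * 0.731 = 40.205, so |A_typical| ~ 2^40.205 = 1.267e+12

1.267e+12


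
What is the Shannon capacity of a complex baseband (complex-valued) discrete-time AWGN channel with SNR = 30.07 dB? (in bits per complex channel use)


SNR_linear = 10^(30.07/10) = 1016.2487; C = log2(1 + SNR_linear) = log2(1 + 1016.2487) = 9.9905

9.9905 bits/channel use


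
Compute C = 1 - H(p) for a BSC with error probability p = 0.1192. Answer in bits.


H(p) = -p*log2(p) - (1-p)*log2(1-p) = -0.1192*log2(0.1192) - 0.8808*log2(0.8808) = 0.365770 + 0.161286 = 0.5271. C = 1 - H(p) = 1 - 0.5271 = 0.4729

0.4729 bits


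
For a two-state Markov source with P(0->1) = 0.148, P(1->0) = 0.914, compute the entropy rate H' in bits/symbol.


Stationary distribution: pi_0 = p10/(p01+p10) = 0.8606, pi_1 = 0.1394. Entropy rate H' = pi_0*H(p01) + pi_1*H(p10) = 0.8606*0.6048 + 0.1394*0.423 = 0.5795

0.5795 bits/symbol


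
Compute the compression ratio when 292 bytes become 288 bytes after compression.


Ratio = original / compressed = 292 / 288 = 1.0139

1.0139


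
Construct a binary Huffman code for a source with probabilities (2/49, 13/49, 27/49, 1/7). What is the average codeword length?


Huffman construction (repeatedly merge the two least-probable nodes; each merge adds 1 bit to every symbol beneath it): 2/49 + 1/7 = 9/49; 9/49 + 13/49 = 22/49; 22/49 + 27/49 = 1. Resulting codeword lengths (in the order the probabilities were given): (3, 2, 1, 3). L_avg = sum(p_i * l_i) = 2/49*3 + 13/49*2 + 27/49*1 + 1/7*3 = 80/49 = 1.6327

1.6327 bits


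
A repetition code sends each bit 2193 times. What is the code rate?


Rate = k/n = 1/2193

1/2193


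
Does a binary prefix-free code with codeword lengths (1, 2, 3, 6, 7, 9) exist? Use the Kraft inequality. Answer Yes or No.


Kraft sum = sum(2^(-l_i)) = 0.9004, need <= 1. Result: satisfied (a binary prefix-free code with these lengths exists)

Yes


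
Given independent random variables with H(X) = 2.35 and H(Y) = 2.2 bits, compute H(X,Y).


For independent variables, H(X,Y) = H(X) + H(Y) = 2.35 + 2.2 = 4.55

4.55 bits


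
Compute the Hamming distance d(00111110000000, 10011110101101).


Count differing positions: ^ . ^ . . . . . ^ . ^ ^ . ^ = 6 differences

6


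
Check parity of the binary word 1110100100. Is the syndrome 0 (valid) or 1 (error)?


Syndrome = XOR of all bits = 1 XOR 1 XOR 1 XOR 0 XOR 1 XOR 0 XOR 0 XOR 1 XOR 0 XOR 0 = 1

1
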